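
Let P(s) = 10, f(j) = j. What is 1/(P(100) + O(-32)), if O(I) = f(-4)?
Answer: ⅙ ≈ 0.16667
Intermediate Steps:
O(I) = -4
1/(P(100) + O(-32)) = 1/(10 - 4) = 1/6 = ⅙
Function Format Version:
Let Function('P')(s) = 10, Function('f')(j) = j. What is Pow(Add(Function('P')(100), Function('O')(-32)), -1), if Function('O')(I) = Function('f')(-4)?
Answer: Rational(1, 6) ≈ 0.16667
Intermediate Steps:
Function('O')(I) = -4
Pow(Add(Function('P')(100), Function('O')(-32)), -1) = Pow(Add(10, -4), -1) = Pow(6, -1) = Rational(1, 6)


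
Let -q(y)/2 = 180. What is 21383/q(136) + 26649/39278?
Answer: -415143917/7070040 ≈ -58.719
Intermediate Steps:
q(y) = -360 (q(y) = -2*180 = -360)
21383/q(136) + 26649/39278 = 21383/(-360) + 26649/39278 = 21383*(-1/360) + 26649*(1/39278) = -21383/360 + 26649/39278 = -415143917/7070040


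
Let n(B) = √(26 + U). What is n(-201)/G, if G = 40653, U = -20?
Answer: √6/40653 ≈ 6.0254e-5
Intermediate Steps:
n(B) = √6 (n(B) = √(26 - 20) = √6)
n(-201)/G = √6/40653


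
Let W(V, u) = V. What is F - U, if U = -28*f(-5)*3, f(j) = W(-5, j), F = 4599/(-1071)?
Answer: -7213/17 ≈ -424.29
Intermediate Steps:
F = -73/17 (F = 4599*(-1/1071) = -73/17 ≈ -4.2941)
f(j) = -5
U = 420 (U = -28*(-5)*3 = 140*3 = 420)
F - U = -73/17 - 1*420 = -73/17 - 420 = -7213/17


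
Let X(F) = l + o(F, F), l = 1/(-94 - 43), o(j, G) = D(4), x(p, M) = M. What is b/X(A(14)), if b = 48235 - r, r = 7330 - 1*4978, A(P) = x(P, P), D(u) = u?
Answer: 6285971/547 ≈ 11492.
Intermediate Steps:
o(j, G) = 4
A(P) = P
l = -1/137 (l = 1/(-137) = -1/137 ≈ -0.0072993)
X(F) = 547/137 (X(F) = -1/137 + 4 = 547/137)
r = 2352 (r = 7330 - 4978 = 2352)
b = 45883 (b = 48235 - 1*2352 = 48235 - 2352 = 45883)
b/X(A(14)) = 45883/(547/137) = 45883*(137/547) = 6285971/547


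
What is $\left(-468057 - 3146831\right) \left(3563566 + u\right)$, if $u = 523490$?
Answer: $-14774249689728$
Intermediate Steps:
$\left(-468057 - 3146831\right) \left(3563566 + u\right) = \left(-468057 - 3146831\right) \left(3563566 + 523490\right) = \left(-3614888\right) 4087056 = -14774249689728$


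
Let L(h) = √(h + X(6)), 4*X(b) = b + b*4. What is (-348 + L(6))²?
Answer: 242235/2 - 1044*√6 ≈ 1.1856e+5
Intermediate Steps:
X(b) = 5*b/4 (X(b) = (b + b*4)/4 = (b + 4*b)/4 = (5*b)/4 = 5*b/4)
L(h) = √(15/2 + h) (L(h) = √(h + (5/4)*6) = √(h + 15/2) = √(15/2 + h))
(-348 + L(6))² = (-348 + √(30 + 4*6)/2)² = (-348 + √(30 + 24)/2)² = (-348 + √54/2)² = (-348 + (3*√6)/2)² = (-348 + 3*√6/2)²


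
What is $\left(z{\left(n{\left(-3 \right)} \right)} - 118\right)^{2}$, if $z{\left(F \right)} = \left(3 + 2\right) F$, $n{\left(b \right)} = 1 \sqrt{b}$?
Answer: $13849 - 1180 i \sqrt{3} \approx 13849.0 - 2043.8 i$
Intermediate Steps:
$n{\left(b \right)} = \sqrt{b}$
$z{\left(F \right)} = 5 F$
$\left(z{\left(n{\left(-3 \right)} \right)} - 118\right)^{2} = \left(5 \sqrt{-3} - 118\right)^{2} = \left(5 i \sqrt{3} - 118\right)^{2} = \left(-118 + 5 i \sqrt{3}\right)^{2}$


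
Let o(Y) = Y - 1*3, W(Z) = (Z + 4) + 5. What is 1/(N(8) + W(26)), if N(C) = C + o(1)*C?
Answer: 1/27 ≈ 0.037037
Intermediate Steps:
W(Z) = 9 + Z (W(Z) = (4 + Z) + 5 = 9 + Z)
o(Y) = -3 + Y (o(Y) = Y - 3 = -3 + Y)
N(C) = -C (N(C) = C + (-3 + 1)*C = C - 2*C = -C)
1/(N(8) + W(26)) = 1/(-1*8 + (9 + 26)) = 1/(-8 + 35) = 1/27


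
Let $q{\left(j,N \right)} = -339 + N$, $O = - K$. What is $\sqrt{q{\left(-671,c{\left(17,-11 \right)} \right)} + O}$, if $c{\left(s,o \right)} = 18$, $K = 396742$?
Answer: $i \sqrt{397063} \approx 630.13 i$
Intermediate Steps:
$O = -396742$ ($O = \left(-1\right) 396742 = -396742$)
$\sqrt{q{\left(-671,c{\left(17,-11 \right)} \right)} + O} = \sqrt{\left(-339 + 18\right) - 396742} = \sqrt{-321 - 396742} = \sqrt{-397063} = i \sqrt{397063}$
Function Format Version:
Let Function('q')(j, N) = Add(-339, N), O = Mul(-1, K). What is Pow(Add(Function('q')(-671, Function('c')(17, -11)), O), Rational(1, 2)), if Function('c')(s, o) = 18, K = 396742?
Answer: Mul(I, Pow(397063, Rational(1, 2))) ≈ Mul(630.13, I)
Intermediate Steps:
O = -396742 (O = Mul(-1, 396742) = -396742)
Pow(Add(Function('q')(-671, Function('c')(17, -11)), O), Rational(1, 2)) = Pow(Add(Add(-339, 18), -396742), Rational(1, 2)) = Pow(Add(-321, -396742), Rational(1, 2)) = Pow(-397063, Rational(1, 2)) = Mul(I, Pow(397063, Rational(1, 2)))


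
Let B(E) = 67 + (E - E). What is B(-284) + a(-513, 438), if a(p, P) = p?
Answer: -446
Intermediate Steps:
B(E) = 67 (B(E) = 67 + 0 = 67)
B(-284) + a(-513, 438) = 67 - 513 = -446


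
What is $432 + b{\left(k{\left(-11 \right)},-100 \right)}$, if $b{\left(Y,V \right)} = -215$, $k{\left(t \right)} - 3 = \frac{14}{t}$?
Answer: $217$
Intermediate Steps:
$k{\left(t \right)} = 3 + \frac{14}{t}$
$432 + b{\left(k{\left(-11 \right)},-100 \right)} = 432 - 215 = 217$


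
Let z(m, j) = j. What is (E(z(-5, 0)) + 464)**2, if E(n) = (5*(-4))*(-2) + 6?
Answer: 260100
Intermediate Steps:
E(n) = 46 (E(n) = -20*(-2) + 6 = 40 + 6 = 46)
(E(z(-5, 0)) + 464)**2 = (46 + 464)**2 = 510**2 = 260100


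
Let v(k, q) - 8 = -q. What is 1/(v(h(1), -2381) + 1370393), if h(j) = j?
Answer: 1/1372782 ≈ 7.2845e-7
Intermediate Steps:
v(k, q) = 8 - q
1/(v(h(1), -2381) + 1370393) = 1/((8 - 1*(-2381)) + 1370393) = 1/((8 + 2381) + 1370393) = 1/(2389 + 1370393) = 1/1372782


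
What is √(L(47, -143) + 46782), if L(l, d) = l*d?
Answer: √40061 ≈ 200.15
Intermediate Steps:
L(l, d) = d*l
√(L(47, -143) + 46782) = √(-143*47 + 46782) = √(-6721 + 46782) = √40061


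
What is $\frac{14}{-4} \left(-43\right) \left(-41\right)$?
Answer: $- \frac{12341}{2} \approx -6170.5$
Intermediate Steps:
$\frac{14}{-4} \left(-43\right) \left(-41\right) = 14 \left(- \frac{1}{4}\right) \left(-43\right) \left(-41\right) = \left(- \frac{7}{2}\right) \left(-43\right) \left(-41\right) = \frac{301}{2} \left(-41\right) = - \frac{12341}{2}$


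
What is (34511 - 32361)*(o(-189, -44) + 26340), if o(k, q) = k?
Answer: 56224650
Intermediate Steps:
(34511 - 32361)*(o(-189, -44) + 26340) = (34511 - 32361)*(-189 + 26340) = 2150*26151 = 56224650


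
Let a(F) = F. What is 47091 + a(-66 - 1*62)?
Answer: 46963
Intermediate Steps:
47091 + a(-66 - 1*62) = 47091 + (-66 - 1*62) = 47091 + (-66 - 62) = 47091 - 128 = 46963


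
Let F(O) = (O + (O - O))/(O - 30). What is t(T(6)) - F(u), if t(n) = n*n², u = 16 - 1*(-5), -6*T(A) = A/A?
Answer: 503/216 ≈ 2.3287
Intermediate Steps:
T(A) = -⅙ (T(A) = -A/(6*A) = -⅙*1 = -⅙)
u = 21 (u = 16 + 5 = 21)
t(n) = n³
F(O) = O/(-30 + O) (F(O) = (O + 0)/(-30 + O) = O/(-30 + O))
t(T(6)) - F(u) = (-⅙)³ - 21/(-30 + 21) = -1/216 - 21/(-9) = -1/216 - 21*(-1)/9 = -1/216 - 1*(-7/3) = -1/216 + 7/3 = 503/216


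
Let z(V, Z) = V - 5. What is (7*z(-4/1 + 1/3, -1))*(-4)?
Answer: 728/3 ≈ 242.67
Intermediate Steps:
z(V, Z) = -5 + V
(7*z(-4/1 + 1/3, -1))*(-4) = (7*(-5 + (-4/1 + 1/3)))*(-4) = (7*(-5 + (-4*1 + 1*(⅓))))*(-4) = (7*(-5 + (-4 + ⅓)))*(-4) = (7*(-5 - 11/3))*(-4) = (7*(-26/3))*(-4) = -182/3*(-4) = 728/3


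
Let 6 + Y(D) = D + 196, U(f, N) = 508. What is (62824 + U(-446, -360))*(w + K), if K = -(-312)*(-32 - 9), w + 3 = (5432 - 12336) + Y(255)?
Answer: -1219394328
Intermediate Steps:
Y(D) = 190 + D (Y(D) = -6 + (D + 196) = -6 + (196 + D) = 190 + D)
w = -6462 (w = -3 + ((5432 - 12336) + (190 + 255)) = -3 + (-6904 + 445) = -3 - 6459 = -6462)
K = -12792 (K = -(-312)*(-41) = -26*492 = -12792)
(62824 + U(-446, -360))*(w + K) = (62824 + 508)*(-6462 - 12792) = 63332*(-19254) = -1219394328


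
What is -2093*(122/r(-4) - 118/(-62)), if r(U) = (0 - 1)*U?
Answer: -4204837/62 ≈ -67820.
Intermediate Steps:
r(U) = -U
-2093*(122/r(-4) - 118/(-62)) = -2093*(122/((-1*(-4))) - 118/(-62)) = -2093*(122/4 - 118*(-1/62)) = -2093*(122*(¼) + 59/31) = -2093*(61/2 + 59/31) = -2093*2009/62 = -4204837/62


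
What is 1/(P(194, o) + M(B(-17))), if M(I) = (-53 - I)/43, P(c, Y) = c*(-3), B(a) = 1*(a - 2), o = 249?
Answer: -43/25060 ≈ -0.0017159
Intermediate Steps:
B(a) = -2 + a (B(a) = 1*(-2 + a) = -2 + a)
P(c, Y) = -3*c
M(I) = -53/43 - I/43 (M(I) = (-53 - I)*(1/43) = -53/43 - I/43)
1/(P(194, o) + M(B(-17))) = 1/(-3*194 + (-53/43 - (-2 - 17)/43)) = 1/(-582 + (-53/43 - 1/43*(-19))) = 1/(-582 + (-53/43 + 19/43)) = 1/(-582 - 34/43) = 1/(-25060/43) = -43/25060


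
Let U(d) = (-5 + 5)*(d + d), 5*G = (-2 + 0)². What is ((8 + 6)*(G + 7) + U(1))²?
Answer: 298116/25 ≈ 11925.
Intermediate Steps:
G = ⅘ (G = (-2 + 0)²/5 = (⅕)*(-2)² = (⅕)*4 = ⅘ ≈ 0.80000)
U(d) = 0 (U(d) = 0*(2*d) = 0)
((8 + 6)*(G + 7) + U(1))² = ((8 + 6)*(⅘ + 7) + 0)² = (14*(39/5) + 0)² = (546/5 + 0)² = (546/5)² = 298116/25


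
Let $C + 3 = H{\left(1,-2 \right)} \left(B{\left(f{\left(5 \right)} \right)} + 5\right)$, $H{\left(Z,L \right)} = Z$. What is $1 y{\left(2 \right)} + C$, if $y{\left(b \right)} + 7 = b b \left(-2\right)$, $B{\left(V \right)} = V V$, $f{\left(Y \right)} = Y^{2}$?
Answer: $612$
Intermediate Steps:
$B{\left(V \right)} = V^{2}$
$y{\left(b \right)} = -7 - 2 b^{2}$ ($y{\left(b \right)} = -7 + b b \left(-2\right) = -7 + b^{2} \left(-2\right) = -7 - 2 b^{2}$)
$C = 627$ ($C = -3 + 1 \left(\left(5^{2}\right)^{2} + 5\right) = -3 + 1 \left(25^{2} + 5\right) = -3 + 1 \left(625 + 5\right) = -3 + 1 \cdot 630 = -3 + 630 = 627$)
$1 y{\left(2 \right)} + C = 1 \left(-7 - 2 \cdot 2^{2}\right) + 627 = 1 \left(-7 - 8\right) + 627 = 1 \left(-15\right) + 627 = -15 + 627 = 612$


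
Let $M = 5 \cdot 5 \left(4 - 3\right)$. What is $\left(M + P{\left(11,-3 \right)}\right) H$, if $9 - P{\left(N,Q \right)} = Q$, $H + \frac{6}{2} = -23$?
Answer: $-962$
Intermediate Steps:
$H = -26$ ($H = -3 - 23 = -26$)
$P{\left(N,Q \right)} = 9 - Q$
$M = 25$ ($M = 25 \left(4 - 3\right) = 25 \cdot 1 = 25$)
$\left(M + P{\left(11,-3 \right)}\right) H = \left(25 + \left(9 - -3\right)\right) \left(-26\right) = \left(25 + \left(9 + 3\right)\right) \left(-26\right) = \left(25 + 12\right) \left(-26\right) = 37 \left(-26\right) = -962$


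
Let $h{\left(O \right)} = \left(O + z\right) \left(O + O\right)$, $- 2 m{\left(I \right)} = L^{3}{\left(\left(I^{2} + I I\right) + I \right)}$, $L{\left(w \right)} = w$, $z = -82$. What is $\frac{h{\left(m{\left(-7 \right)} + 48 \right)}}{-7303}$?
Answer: $- \frac{567848145525}{14606} \approx -3.8878 \cdot 10^{7}$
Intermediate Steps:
$m{\left(I \right)} = - \frac{\left(I + 2 I^{2}\right)^{3}}{2}$ ($m{\left(I \right)} = - \frac{\left(\left(I^{2} + I I\right) + I\right)^{3}}{2} = - \frac{\left(\left(I^{2} + I^{2}\right) + I\right)^{3}}{2} = - \frac{\left(2 I^{2} + I\right)^{3}}{2} = - \frac{\left(I + 2 I^{2}\right)^{3}}{2}$)
$h{\left(O \right)} = 2 O \left(-82 + O\right)$ ($h{\left(O \right)} = \left(O - 82\right) \left(O + O\right) = \left(-82 + O\right) 2 O = 2 O \left(-82 + O\right)$)
$\frac{h{\left(m{\left(-7 \right)} + 48 \right)}}{-7303} = \frac{2 \left(- \frac{\left(-7\right)^{3} \left(1 + 2 \left(-7\right)\right)^{3}}{2} + 48\right) \left(-82 + \left(- \frac{\left(-7\right)^{3} \left(1 + 2 \left(-7\right)\right)^{3}}{2} + 48\right)\right)}{-7303} = 2 \left(\left(- \frac{1}{2}\right) \left(-343\right) \left(1 - 14\right)^{3} + 48\right) \left(-82 + \left(\left(- \frac{1}{2}\right) \left(-343\right) \left(1 - 14\right)^{3} + 48\right)\right) \left(- \frac{1}{7303}\right) = 2 \left(\left(- \frac{1}{2}\right) \left(-343\right) \left(-13\right)^{3} + 48\right) \left(-82 + \left(\left(- \frac{1}{2}\right) \left(-343\right) \left(-13\right)^{3} + 48\right)\right) \left(- \frac{1}{7303}\right) = 2 \left(\left(- \frac{1}{2}\right) \left(-343\right) \left(-2197\right) + 48\right) \left(-82 + \left(\left(- \frac{1}{2}\right) \left(-343\right) \left(-2197\right) + 48\right)\right) \left(- \frac{1}{7303}\right) = 2 \left(- \frac{753571}{2} + 48\right) \left(-82 + \left(- \frac{753571}{2} + 48\right)\right) \left(- \frac{1}{7303}\right) = 2 \left(- \frac{753475}{2}\right) \left(-82 - \frac{753475}{2}\right) \left(- \frac{1}{7303}\right) = 2 \left(- \frac{753475}{2}\right) \left(- \frac{753639}{2}\right) \left(- \frac{1}{7303}\right) = \frac{567848145525}{2} \left(- \frac{1}{7303}\right) = - \frac{567848145525}{14606}$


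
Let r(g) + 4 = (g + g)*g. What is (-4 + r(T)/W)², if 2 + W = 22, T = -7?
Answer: 49/100 ≈ 0.49000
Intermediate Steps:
r(g) = -4 + 2*g² (r(g) = -4 + (g + g)*g = -4 + (2*g)*g = -4 + 2*g²)
W = 20 (W = -2 + 22 = 20)
(-4 + r(T)/W)² = (-4 + (-4 + 2*(-7)²)/20)² = (-4 + (-4 + 2*49)*(1/20))² = (-4 + (-4 + 98)*(1/20))² = (-4 + 94*(1/20))² = (-4 + 47/10)² = (7/10)² = 49/100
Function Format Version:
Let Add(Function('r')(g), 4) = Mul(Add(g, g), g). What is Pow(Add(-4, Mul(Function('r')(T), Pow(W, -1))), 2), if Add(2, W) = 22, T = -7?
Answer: Rational(49, 100) ≈ 0.49000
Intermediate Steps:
Function('r')(g) = Add(-4, Mul(2, Pow(g, 2))) (Function('r')(g) = Add(-4, Mul(Add(g, g), g)) = Add(-4, Mul(Mul(2, g), g)) = Add(-4, Mul(2, Pow(g, 2))))
W = 20 (W = Add(-2, 22) = 20)
Pow(Add(-4, Mul(Function('r')(T), Pow(W, -1))), 2) = Pow(Add(-4, Mul(Add(-4, Mul(2, Pow(-7, 2))), Pow(20, -1))), 2) = Pow(Add(-4, Mul(Add(-4, Mul(2, 49)), Rational(1, 20))), 2) = Pow(Add(-4, Mul(Add(-4, 98), Rational(1, 20))), 2) = Pow(Add(-4, Mul(94, Rational(1, 20))), 2) = Pow(Add(-4, Rational(47, 10)), 2) = Pow(Rational(7, 10), 2) = Rational(49, 100)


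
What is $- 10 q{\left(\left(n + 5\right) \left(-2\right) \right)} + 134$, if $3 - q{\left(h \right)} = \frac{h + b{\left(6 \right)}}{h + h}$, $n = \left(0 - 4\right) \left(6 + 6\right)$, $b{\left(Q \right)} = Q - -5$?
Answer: $\frac{9429}{86} \approx 109.64$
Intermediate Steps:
$b{\left(Q \right)} = 5 + Q$ ($b{\left(Q \right)} = Q + 5 = 5 + Q$)
$n = -48$ ($n = \left(-4\right) 12 = -48$)
$q{\left(h \right)} = 3 - \frac{11 + h}{2 h}$ ($q{\left(h \right)} = 3 - \frac{h + \left(5 + 6\right)}{h + h} = 3 - \frac{h + 11}{2 h} = 3 - \left(11 + h\right) \frac{1}{2 h} = 3 - \frac{11 + h}{2 h}$)
$- 10 q{\left(\left(n + 5\right) \left(-2\right) \right)} + 134 = - 10 \frac{-11 + 5 \left(-48 + 5\right) \left(-2\right)}{2 \left(-48 + 5\right) \left(-2\right)} + 134 = - 10 \frac{-11 + 5 \left(\left(-43\right) \left(-2\right)\right)}{2 \left(\left(-43\right) \left(-2\right)\right)} + 134 = - 10 \frac{-11 + 5 \cdot 86}{2 \cdot 86} + 134 = - 10 \cdot \frac{1}{2} \cdot \frac{1}{86} \left(-11 + 430\right) + 134 = - 10 \cdot \frac{1}{2} \cdot \frac{1}{86} \cdot 419 + 134 = \left(-10\right) \frac{419}{172} + 134 = - \frac{2095}{86} + 134 = \frac{9429}{86}$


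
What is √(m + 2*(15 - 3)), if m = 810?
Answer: √834 ≈ 28.879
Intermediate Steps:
√(m + 2*(15 - 3)) = √(810 + 2*(15 - 3)) = √(810 + 2*12) = √(810 + 24) = √834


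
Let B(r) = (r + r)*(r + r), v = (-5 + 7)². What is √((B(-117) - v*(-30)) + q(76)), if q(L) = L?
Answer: 2*√13738 ≈ 234.42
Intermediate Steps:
v = 4 (v = 2² = 4)
B(r) = 4*r² (B(r) = (2*r)*(2*r) = 4*r²)
√((B(-117) - v*(-30)) + q(76)) = √((4*(-117)² - 4*(-30)) + 76) = √((4*13689 - 1*(-120)) + 76) = √((54756 + 120) + 76) = √(54876 + 76) = √54952 = 2*√13738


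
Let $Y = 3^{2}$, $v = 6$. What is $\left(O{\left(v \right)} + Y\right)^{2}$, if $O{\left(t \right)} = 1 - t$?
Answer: $16$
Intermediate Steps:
$Y = 9$
$\left(O{\left(v \right)} + Y\right)^{2} = \left(\left(1 - 6\right) + 9\right)^{2} = \left(-5 + 9\right)^{2} = 4^{2} = 16$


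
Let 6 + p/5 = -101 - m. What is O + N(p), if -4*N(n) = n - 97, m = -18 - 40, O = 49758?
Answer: 99687/2 ≈ 49844.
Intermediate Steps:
m = -58
p = -245 (p = -30 + 5*(-101 - 1*(-58)) = -30 + 5*(-101 + 58) = -30 + 5*(-43) = -30 - 215 = -245)
N(n) = 97/4 - n/4 (N(n) = -(n - 97)/4 = -(-97 + n)/4 = 97/4 - n/4)
O + N(p) = 49758 + (97/4 - ¼*(-245)) = 49758 + (97/4 + 245/4) = 49758 + 171/2 = 99687/2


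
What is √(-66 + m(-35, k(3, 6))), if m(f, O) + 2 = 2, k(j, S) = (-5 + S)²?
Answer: I*√66 ≈ 8.124*I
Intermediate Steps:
m(f, O) = 0 (m(f, O) = -2 + 2 = 0)
√(-66 + m(-35, k(3, 6))) = √(-66 + 0) = √(-66) = I*√66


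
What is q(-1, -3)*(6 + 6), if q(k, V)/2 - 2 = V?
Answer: -24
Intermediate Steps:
q(k, V) = 4 + 2*V
q(-1, -3)*(6 + 6) = (4 + 2*(-3))*(6 + 6) = (4 - 6)*12 = -2*12 = -24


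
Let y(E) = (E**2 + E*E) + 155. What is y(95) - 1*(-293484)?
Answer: 311689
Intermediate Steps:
y(E) = 155 + 2*E**2 (y(E) = (E**2 + E**2) + 155 = 2*E**2 + 155 = 155 + 2*E**2)
y(95) - 1*(-293484) = (155 + 2*95**2) - 1*(-293484) = (155 + 2*9025) + 293484 = (155 + 18050) + 293484 = 18205 + 293484 = 311689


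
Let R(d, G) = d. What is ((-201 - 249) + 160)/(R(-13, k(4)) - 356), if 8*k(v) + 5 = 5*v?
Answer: 290/369 ≈ 0.78591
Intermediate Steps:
k(v) = -5/8 + 5*v/8 (k(v) = -5/8 + (5*v)/8 = -5/8 + 5*v/8)
((-201 - 249) + 160)/(R(-13, k(4)) - 356) = ((-201 - 249) + 160)/(-13 - 356) = (-450 + 160)/(-369) = -290*(-1/369) = 290/369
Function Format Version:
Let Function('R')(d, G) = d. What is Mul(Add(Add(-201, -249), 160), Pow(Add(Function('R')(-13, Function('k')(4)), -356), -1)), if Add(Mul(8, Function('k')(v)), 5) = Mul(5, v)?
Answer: Rational(290, 369) ≈ 0.78591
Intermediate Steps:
Function('k')(v) = Add(Rational(-5, 8), Mul(Rational(5, 8), v)) (Function('k')(v) = Add(Rational(-5, 8), Mul(Rational(1, 8), Mul(5, v))) = Add(Rational(-5, 8), Mul(Rational(5, 8), v)))
Mul(Add(Add(-201, -249), 160), Pow(Add(Function('R')(-13, Function('k')(4)), -356), -1)) = Mul(Add(Add(-201, -249), 160), Pow(Add(-13, -356), -1)) = Mul(Add(-450, 160), Pow(-369, -1)) = Mul(-290, Rational(-1, 369)) = Rational(290, 369)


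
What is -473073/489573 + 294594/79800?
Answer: 44475373/16319100 ≈ 2.7254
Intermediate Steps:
-473073/489573 + 294594/79800 = -473073*1/489573 + 294594*(1/79800) = -157691/163191 + 49099/13300 = 44475373/16319100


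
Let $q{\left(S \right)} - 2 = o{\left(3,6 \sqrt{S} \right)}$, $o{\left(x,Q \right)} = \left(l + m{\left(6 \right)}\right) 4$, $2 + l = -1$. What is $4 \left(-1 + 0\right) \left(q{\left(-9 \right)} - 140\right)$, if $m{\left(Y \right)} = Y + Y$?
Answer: $408$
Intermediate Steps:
$l = -3$ ($l = -2 - 1 = -3$)
$m{\left(Y \right)} = 2 Y$
$o{\left(x,Q \right)} = 36$ ($o{\left(x,Q \right)} = \left(-3 + 2 \cdot 6\right) 4 = \left(-3 + 12\right) 4 = 9 \cdot 4 = 36$)
$q{\left(S \right)} = 38$ ($q{\left(S \right)} = 2 + 36 = 38$)
$4 \left(-1 + 0\right) \left(q{\left(-9 \right)} - 140\right) = 4 \left(-1 + 0\right) \left(38 - 140\right) = 4 \left(-1\right) \left(-102\right) = \left(-4\right) \left(-102\right) = 408$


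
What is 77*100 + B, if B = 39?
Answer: 7739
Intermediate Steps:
77*100 + B = 77*100 + 39 = 7700 + 39 = 7739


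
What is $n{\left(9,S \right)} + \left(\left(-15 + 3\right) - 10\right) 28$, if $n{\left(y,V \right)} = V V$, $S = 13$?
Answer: $-447$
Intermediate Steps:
$n{\left(y,V \right)} = V^{2}$
$n{\left(9,S \right)} + \left(\left(-15 + 3\right) - 10\right) 28 = 13^{2} + \left(\left(-15 + 3\right) - 10\right) 28 = 169 + \left(-12 - 10\right) 28 = 169 - 616 = -447$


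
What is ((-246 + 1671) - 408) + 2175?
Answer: 3192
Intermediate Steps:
((-246 + 1671) - 408) + 2175 = (1425 - 408) + 2175 = 1017 + 2175 = 3192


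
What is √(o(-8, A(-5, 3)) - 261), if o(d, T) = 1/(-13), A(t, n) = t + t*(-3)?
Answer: I*√44122/13 ≈ 16.158*I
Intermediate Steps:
A(t, n) = -2*t (A(t, n) = t - 3*t = -2*t)
o(d, T) = -1/13
√(o(-8, A(-5, 3)) - 261) = √(-1/13 - 261) = √(-3394/13) = I*√44122/13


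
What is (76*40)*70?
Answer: 212800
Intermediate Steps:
(76*40)*70 = 3040*70 = 212800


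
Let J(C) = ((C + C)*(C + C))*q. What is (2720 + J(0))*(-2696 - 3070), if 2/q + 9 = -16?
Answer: -15683520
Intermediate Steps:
q = -2/25 (q = 2/(-9 - 16) = 2/(-25) = 2*(-1/25) = -2/25 ≈ -0.080000)
J(C) = -8*C²/25 (J(C) = ((C + C)*(C + C))*(-2/25) = ((2*C)*(2*C))*(-2/25) = (4*C²)*(-2/25) = -8*C²/25)
(2720 + J(0))*(-2696 - 3070) = (2720 - 8/25*0²)*(-2696 - 3070) = (2720 - 8/25*0)*(-5766) = (2720 + 0)*(-5766) = 2720*(-5766) = -15683520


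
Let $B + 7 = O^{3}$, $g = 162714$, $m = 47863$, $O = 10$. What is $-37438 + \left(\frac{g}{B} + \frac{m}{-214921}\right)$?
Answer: $- \frac{2651655261193}{71138851} \approx -37274.0$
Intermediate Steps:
$B = 993$ ($B = -7 + 10^{3} = -7 + 1000 = 993$)
$-37438 + \left(\frac{g}{B} + \frac{m}{-214921}\right) = -37438 + \left(\frac{162714}{993} + \frac{47863}{-214921}\right) = -37438 + \left(162714 \cdot \frac{1}{993} + 47863 \left(- \frac{1}{214921}\right)\right) = -37438 + \left(\frac{54238}{331} - \frac{47863}{214921}\right) = -37438 + \frac{11641042545}{71138851} = - \frac{2651655261193}{71138851}$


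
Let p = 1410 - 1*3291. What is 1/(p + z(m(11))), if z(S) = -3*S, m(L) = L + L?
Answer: -1/1947 ≈ -0.00051361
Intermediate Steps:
p = -1881 (p = 1410 - 3291 = -1881)
m(L) = 2*L
1/(p + z(m(11))) = 1/(-1881 - 6*11) = 1/(-1881 - 3*22) = 1/(-1881 - 66) = 1/(-1947) = -1/1947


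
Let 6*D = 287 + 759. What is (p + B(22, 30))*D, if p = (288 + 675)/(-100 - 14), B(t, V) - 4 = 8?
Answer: 23535/38 ≈ 619.34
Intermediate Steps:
D = 523/3 (D = (287 + 759)/6 = (1/6)*1046 = 523/3 ≈ 174.33)
B(t, V) = 12 (B(t, V) = 4 + 8 = 12)
p = -321/38 (p = 963/(-114) = 963*(-1/114) = -321/38 ≈ -8.4474)
(p + B(22, 30))*D = (-321/38 + 12)*(523/3) = (135/38)*(523/3) = 23535/38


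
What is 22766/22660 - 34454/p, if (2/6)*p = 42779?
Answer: 97317841/132187110 ≈ 0.73621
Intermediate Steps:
p = 128337 (p = 3*42779 = 128337)
22766/22660 - 34454/p = 22766/22660 - 34454/128337 = 22766*(1/22660) - 34454*1/128337 = 11383/11330 - 34454/128337 = 97317841/132187110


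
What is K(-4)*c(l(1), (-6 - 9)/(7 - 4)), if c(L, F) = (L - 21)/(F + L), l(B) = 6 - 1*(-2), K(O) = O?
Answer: 52/3 ≈ 17.333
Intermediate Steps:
l(B) = 8 (l(B) = 6 + 2 = 8)
c(L, F) = (-21 + L)/(F + L)
K(-4)*c(l(1), (-6 - 9)/(7 - 4)) = -4*(-21 + 8)/((-6 - 9)/(7 - 4) + 8) = -4*(-13)/(-15/3 + 8) = -4*(-13)/(-15*⅓ + 8) = -4*(-13)/(-5 + 8) = -4*(-13)/3 = -4*(-13/3) = 52/3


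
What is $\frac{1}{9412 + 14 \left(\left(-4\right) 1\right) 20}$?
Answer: $\frac{1}{8292} \approx 0.0001206$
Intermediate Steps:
$\frac{1}{9412 + 14 \left(\left(-4\right) 1\right) 20} = \frac{1}{9412 + 14 \left(-4\right) 20} = \frac{1}{9412 - 1120} = \frac{1}{8292}$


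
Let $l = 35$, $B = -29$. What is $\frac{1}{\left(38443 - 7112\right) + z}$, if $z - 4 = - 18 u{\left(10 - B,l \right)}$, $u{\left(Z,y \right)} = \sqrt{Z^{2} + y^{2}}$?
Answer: $\frac{10445}{326997507} + \frac{2 \sqrt{2746}}{108999169} \approx 3.2904 \cdot 10^{-5}$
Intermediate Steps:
$z = 4 - 18 \sqrt{2746}$ ($z = 4 - 18 \sqrt{\left(10 - -29\right)^{2} + 35^{2}} = 4 - 18 \sqrt{\left(10 + 29\right)^{2} + 1225} = 4 - 18 \sqrt{39^{2} + 1225} = 4 - 18 \sqrt{1521 + 1225} = 4 - 18 \sqrt{2746} \approx -939.24$)
$\frac{1}{\left(38443 - 7112\right) + z} = \frac{1}{\left(38443 - 7112\right) + \left(4 - 18 \sqrt{2746}\right)} = \frac{1}{31331 + \left(4 - 18 \sqrt{2746}\right)} = \frac{1}{31335 - 18 \sqrt{2746}}$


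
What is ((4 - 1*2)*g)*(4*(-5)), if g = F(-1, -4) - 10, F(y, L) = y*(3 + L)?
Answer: 360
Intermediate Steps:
g = -9 (g = -(3 - 4) - 10 = -1*(-1) - 10 = 1 - 10 = -9)
((4 - 1*2)*g)*(4*(-5)) = ((4 - 1*2)*(-9))*(4*(-5)) = ((4 - 2)*(-9))*(-20) = (2*(-9))*(-20) = -18*(-20) = 360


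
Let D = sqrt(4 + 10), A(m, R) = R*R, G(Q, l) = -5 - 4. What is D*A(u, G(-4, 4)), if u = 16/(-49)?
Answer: 81*sqrt(14) ≈ 303.07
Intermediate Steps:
G(Q, l) = -9
u = -16/49 (u = 16*(-1/49) = -16/49 ≈ -0.32653)
A(m, R) = R**2
D = sqrt(14) ≈ 3.7417
D*A(u, G(-4, 4)) = sqrt(14)*(-9)**2 = sqrt(14)*81 = 81*sqrt(14)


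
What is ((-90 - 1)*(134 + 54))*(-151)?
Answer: 2583308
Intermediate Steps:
((-90 - 1)*(134 + 54))*(-151) = -91*188*(-151) = -17108*(-151) = 2583308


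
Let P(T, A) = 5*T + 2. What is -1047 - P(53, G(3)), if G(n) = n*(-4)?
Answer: -1314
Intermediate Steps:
G(n) = -4*n
P(T, A) = 2 + 5*T
-1047 - P(53, G(3)) = -1047 - (2 + 5*53) = -1047 - (2 + 265) = -1047 - 1*267 = -1047 - 267 = -1314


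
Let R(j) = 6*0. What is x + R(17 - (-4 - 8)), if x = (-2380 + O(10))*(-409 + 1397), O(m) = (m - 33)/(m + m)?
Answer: -11762881/5 ≈ -2.3526e+6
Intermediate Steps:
O(m) = (-33 + m)/(2*m) (O(m) = (-33 + m)/((2*m)) = (-33 + m)*(1/(2*m)) = (-33 + m)/(2*m))
R(j) = 0
x = -11762881/5 (x = (-2380 + (½)*(-33 + 10)/10)*(-409 + 1397) = (-2380 + (½)*(⅒)*(-23))*988 = (-2380 - 23/20)*988 = -47623/20*988 = -11762881/5 ≈ -2.3526e+6)
x + R(17 - (-4 - 8)) = -11762881/5 + 0 = -11762881/5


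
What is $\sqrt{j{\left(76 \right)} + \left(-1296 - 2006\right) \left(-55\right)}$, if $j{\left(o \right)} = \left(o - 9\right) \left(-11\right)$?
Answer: $9 \sqrt{2233} \approx 425.29$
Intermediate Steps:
$j{\left(o \right)} = 99 - 11 o$ ($j{\left(o \right)} = \left(-9 + o\right) \left(-11\right) = 99 - 11 o$)
$\sqrt{j{\left(76 \right)} + \left(-1296 - 2006\right) \left(-55\right)} = \sqrt{\left(99 - 836\right) + \left(-1296 - 2006\right) \left(-55\right)} = \sqrt{-737 - -181610} = \sqrt{-737 + 181610} = \sqrt{180873} = 9 \sqrt{2233}$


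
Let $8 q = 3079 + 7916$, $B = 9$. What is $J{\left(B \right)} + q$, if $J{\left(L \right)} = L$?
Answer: $\frac{11067}{8} \approx 1383.4$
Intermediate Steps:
$q = \frac{10995}{8}$ ($q = \frac{3079 + 7916}{8} = \frac{1}{8} \cdot 10995 = \frac{10995}{8} \approx 1374.4$)
$J{\left(B \right)} + q = 9 + \frac{10995}{8} = \frac{11067}{8}$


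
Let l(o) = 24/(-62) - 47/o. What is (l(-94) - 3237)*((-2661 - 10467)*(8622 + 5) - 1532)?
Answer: 11364582506678/31 ≈ 3.6660e+11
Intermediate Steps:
l(o) = -12/31 - 47/o (l(o) = 24*(-1/62) - 47/o = -12/31 - 47/o)
(l(-94) - 3237)*((-2661 - 10467)*(8622 + 5) - 1532) = ((-12/31 - 47/(-94)) - 3237)*((-2661 - 10467)*(8622 + 5) - 1532) = ((-12/31 - 47*(-1/94)) - 3237)*(-13128*8627 - 1532) = ((-12/31 + ½) - 3237)*(-113255256 - 1532) = (7/62 - 3237)*(-113256788) = -200687/62*(-113256788) = 11364582506678/31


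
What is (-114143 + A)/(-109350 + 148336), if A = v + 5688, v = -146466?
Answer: -254921/38986 ≈ -6.5388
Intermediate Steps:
A = -140778 (A = -146466 + 5688 = -140778)
(-114143 + A)/(-109350 + 148336) = (-114143 - 140778)/(-109350 + 148336) = -254921/38986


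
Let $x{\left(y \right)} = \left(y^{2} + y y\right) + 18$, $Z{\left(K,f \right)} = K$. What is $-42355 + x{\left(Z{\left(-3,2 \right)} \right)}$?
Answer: $-42319$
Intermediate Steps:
$x{\left(y \right)} = 18 + 2 y^{2}$ ($x{\left(y \right)} = \left(y^{2} + y^{2}\right) + 18 = 2 y^{2} + 18 = 18 + 2 y^{2}$)
$-42355 + x{\left(Z{\left(-3,2 \right)} \right)} = -42355 + \left(18 + 2 \left(-3\right)^{2}\right) = -42355 + \left(18 + 2 \cdot 9\right) = -42355 + \left(18 + 18\right) = -42355 + 36 = -42319$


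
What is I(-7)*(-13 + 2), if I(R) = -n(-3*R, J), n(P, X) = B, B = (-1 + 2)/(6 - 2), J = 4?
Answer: 11/4 ≈ 2.7500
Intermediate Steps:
B = 1/4 ≈ 0.25000
n(P, X) = 1/4
I(R) = -1/4 (I(R) = -1*1/4 = -1/4)
I(-7)*(-13 + 2) = -(-13 + 2)/4 = -1/4*(-11) = 11/4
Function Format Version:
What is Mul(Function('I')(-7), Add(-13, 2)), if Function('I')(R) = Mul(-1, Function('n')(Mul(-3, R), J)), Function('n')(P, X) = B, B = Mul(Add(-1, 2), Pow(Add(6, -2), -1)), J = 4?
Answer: Rational(11, 4) ≈ 2.7500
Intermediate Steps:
B = Rational(1, 4) (B = Mul(1, Pow(4, -1)) = Mul(1, Rational(1, 4)) = Rational(1, 4) ≈ 0.25000)
Function('n')(P, X) = Rational(1, 4)
Function('I')(R) = Rational(-1, 4) (Function('I')(R) = Mul(-1, Rational(1, 4)) = Rational(-1, 4))
Mul(Function('I')(-7), Add(-13, 2)) = Mul(Rational(-1, 4), Add(-13, 2)) = Mul(Rational(-1, 4), -11) = Rational(11, 4)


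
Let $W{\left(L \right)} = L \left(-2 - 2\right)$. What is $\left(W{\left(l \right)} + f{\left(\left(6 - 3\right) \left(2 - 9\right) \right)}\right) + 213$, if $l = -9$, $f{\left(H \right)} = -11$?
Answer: $238$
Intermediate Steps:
$W{\left(L \right)} = - 4 L$ ($W{\left(L \right)} = L \left(-4\right) = - 4 L$)
$\left(W{\left(l \right)} + f{\left(\left(6 - 3\right) \left(2 - 9\right) \right)}\right) + 213 = \left(\left(-4\right) \left(-9\right) - 11\right) + 213 = \left(36 - 11\right) + 213 = 25 + 213 = 238$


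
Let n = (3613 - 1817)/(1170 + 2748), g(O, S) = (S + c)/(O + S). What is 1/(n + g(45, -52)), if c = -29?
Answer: 13713/164965 ≈ 0.083127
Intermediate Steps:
g(O, S) = (-29 + S)/(O + S) (g(O, S) = (S - 29)/(O + S) = (-29 + S)/(O + S))
n = 898/1959 (n = 1796/3918 = 1796*(1/3918) = 898/1959 ≈ 0.45840)
1/(n + g(45, -52)) = 1/(898/1959 + (-29 - 52)/(45 - 52)) = 1/(898/1959 - 81/(-7)) = 1/(898/1959 - ⅐*(-81)) = 1/(898/1959 + 81/7) = 1/(164965/13713) = 13713/164965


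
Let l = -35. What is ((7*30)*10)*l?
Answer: -73500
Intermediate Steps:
((7*30)*10)*l = ((7*30)*10)*(-35) = (210*10)*(-35) = 2100*(-35) = -73500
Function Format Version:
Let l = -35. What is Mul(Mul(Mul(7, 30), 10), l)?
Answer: -73500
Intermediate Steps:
Mul(Mul(Mul(7, 30), 10), l) = Mul(Mul(Mul(7, 30), 10), -35) = Mul(Mul(210, 10), -35) = Mul(2100, -35) = -73500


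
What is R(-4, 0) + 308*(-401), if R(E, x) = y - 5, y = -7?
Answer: -123520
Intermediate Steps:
R(E, x) = -12 (R(E, x) = -7 - 5 = -12)
R(-4, 0) + 308*(-401) = -12 + 308*(-401) = -12 - 123508 = -123520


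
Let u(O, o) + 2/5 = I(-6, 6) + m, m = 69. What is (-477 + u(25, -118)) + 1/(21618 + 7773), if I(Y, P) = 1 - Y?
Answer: -58987732/146955 ≈ -401.40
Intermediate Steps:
u(O, o) = 378/5 (u(O, o) = -⅖ + ((1 - 1*(-6)) + 69) = -⅖ + ((1 + 6) + 69) = -⅖ + (7 + 69) = -⅖ + 76 = 378/5)
(-477 + u(25, -118)) + 1/(21618 + 7773) = (-477 + 378/5) + 1/(21618 + 7773) = -2007/5 + 1/29391 = -58987732/146955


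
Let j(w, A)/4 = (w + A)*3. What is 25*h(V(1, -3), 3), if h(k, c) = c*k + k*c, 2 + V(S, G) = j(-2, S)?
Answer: -2100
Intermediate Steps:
j(w, A) = 12*A + 12*w (j(w, A) = 4*((w + A)*3) = 4*((A + w)*3) = 4*(3*A + 3*w) = 12*A + 12*w)
V(S, G) = -26 + 12*S (V(S, G) = -2 + (12*S + 12*(-2)) = -2 + (12*S - 24) = -2 + (-24 + 12*S) = -26 + 12*S)
h(k, c) = 2*c*k (h(k, c) = c*k + c*k = 2*c*k)
25*h(V(1, -3), 3) = 25*(2*3*(-26 + 12*1)) = 25*(2*3*(-26 + 12)) = 25*(2*3*(-14)) = 25*(-84) = -2100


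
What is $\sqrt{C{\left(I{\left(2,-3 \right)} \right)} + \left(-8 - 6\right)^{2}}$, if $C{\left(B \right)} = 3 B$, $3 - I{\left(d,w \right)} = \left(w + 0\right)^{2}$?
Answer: $\sqrt{178} \approx 13.342$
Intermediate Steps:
$I{\left(d,w \right)} = 3 - w^{2}$ ($I{\left(d,w \right)} = 3 - \left(w + 0\right)^{2} = 3 - w^{2}$)
$\sqrt{C{\left(I{\left(2,-3 \right)} \right)} + \left(-8 - 6\right)^{2}} = \sqrt{3 \left(3 - \left(-3\right)^{2}\right) + \left(-8 - 6\right)^{2}} = \sqrt{3 \left(3 - 9\right) + \left(-14\right)^{2}} = \sqrt{3 \left(3 - 9\right) + 196} = \sqrt{3 \left(-6\right) + 196} = \sqrt{-18 + 196} = \sqrt{178}$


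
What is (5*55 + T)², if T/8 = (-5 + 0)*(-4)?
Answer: 189225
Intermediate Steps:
T = 160 (T = 8*((-5 + 0)*(-4)) = 8*(-5*(-4)) = 8*20 = 160)
(5*55 + T)² = (5*55 + 160)² = (275 + 160)² = 435² = 189225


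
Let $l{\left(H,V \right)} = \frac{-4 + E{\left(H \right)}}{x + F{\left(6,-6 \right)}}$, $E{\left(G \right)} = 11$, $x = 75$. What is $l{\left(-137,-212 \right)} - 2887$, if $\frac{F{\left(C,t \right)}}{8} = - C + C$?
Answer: $- \frac{216518}{75} \approx -2886.9$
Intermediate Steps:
$F{\left(C,t \right)} = 0$ ($F{\left(C,t \right)} = 8 \left(- C + C\right) = 8 \cdot 0 = 0$)
$l{\left(H,V \right)} = \frac{7}{75}$ ($l{\left(H,V \right)} = \frac{-4 + 11}{75 + 0} = \frac{7}{75}$)
$l{\left(-137,-212 \right)} - 2887 = \frac{7}{75} - 2887 = - \frac{216518}{75}$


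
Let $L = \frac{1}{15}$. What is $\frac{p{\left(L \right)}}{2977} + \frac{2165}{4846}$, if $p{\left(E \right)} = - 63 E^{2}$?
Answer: $\frac{161096203}{360663550} \approx 0.44667$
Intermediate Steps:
$L = \frac{1}{15} \approx 0.066667$
$\frac{p{\left(L \right)}}{2977} + \frac{2165}{4846} = \frac{\left(-63\right) \left(\frac{1}{15}\right)^{2}}{2977} + \frac{2165}{4846} = \left(-63\right) \frac{1}{225} \cdot \frac{1}{2977} + 2165 \cdot \frac{1}{4846} = \left(- \frac{7}{25}\right) \frac{1}{2977} + \frac{2165}{4846} = - \frac{7}{74425} + \frac{2165}{4846} = \frac{161096203}{360663550}$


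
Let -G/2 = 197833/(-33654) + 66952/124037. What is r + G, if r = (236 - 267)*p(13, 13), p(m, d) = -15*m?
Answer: 178017347608/29396769 ≈ 6055.7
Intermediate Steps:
G = 313879003/29396769 (G = -2*(197833/(-33654) + 66952/124037) = -2*(197833*(-1/33654) + 66952*(1/124037)) = -2*(-197833/33654 + 66952/124037) = -2*(-313879003/58793538) = 313879003/29396769 ≈ 10.677)
r = 6045 (r = (236 - 267)*(-15*13) = -31*(-195) = 6045)
r + G = 6045 + 313879003/29396769 = 178017347608/29396769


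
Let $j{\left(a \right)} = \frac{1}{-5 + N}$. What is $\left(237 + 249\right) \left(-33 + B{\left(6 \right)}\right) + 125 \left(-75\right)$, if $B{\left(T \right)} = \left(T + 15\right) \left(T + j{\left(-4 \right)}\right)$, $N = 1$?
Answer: $\frac{66543}{2} \approx 33272.0$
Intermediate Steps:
$j{\left(a \right)} = - \frac{1}{4}$ ($j{\left(a \right)} = \frac{1}{-5 + 1} = \frac{1}{-4} = - \frac{1}{4}$)
$B{\left(T \right)} = \left(15 + T\right) \left(- \frac{1}{4} + T\right)$ ($B{\left(T \right)} = \left(T + 15\right) \left(T - \frac{1}{4}\right) = \left(15 + T\right) \left(- \frac{1}{4} + T\right)$)
$\left(237 + 249\right) \left(-33 + B{\left(6 \right)}\right) + 125 \left(-75\right) = \left(237 + 249\right) \left(-33 + \left(- \frac{15}{4} + 6^{2} + \frac{59}{4} \cdot 6\right)\right) + 125 \left(-75\right) = 486 \left(-33 + \left(- \frac{15}{4} + 36 + \frac{177}{2}\right)\right) - 9375 = 486 \left(-33 + \frac{483}{4}\right) - 9375 = 486 \cdot \frac{351}{4} - 9375 = \frac{85293}{2} - 9375 = \frac{66543}{2}$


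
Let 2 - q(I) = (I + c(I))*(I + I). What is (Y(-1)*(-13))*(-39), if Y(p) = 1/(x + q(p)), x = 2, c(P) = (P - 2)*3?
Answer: -507/16 ≈ -31.688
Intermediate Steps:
c(P) = -6 + 3*P (c(P) = (-2 + P)*3 = -6 + 3*P)
q(I) = 2 - 2*I*(-6 + 4*I) (q(I) = 2 - (I + (-6 + 3*I))*(I + I) = 2 - (-6 + 4*I)*2*I = 2 - 2*I*(-6 + 4*I))
Y(p) = 1/(4 - 8*p² + 12*p) (Y(p) = 1/(2 + (2 - 8*p² + 12*p)) = 1/(4 - 8*p² + 12*p))
(Y(-1)*(-13))*(-39) = (-13/(4 - 8*(-1)² + 12*(-1)))*(-39) = (-13/(4 - 8*1 - 12))*(-39) = (-13/(4 - 8 - 12))*(-39) = (-13/(-16))*(-39) = -1/16*(-13)*(-39) = (13/16)*(-39) = -507/16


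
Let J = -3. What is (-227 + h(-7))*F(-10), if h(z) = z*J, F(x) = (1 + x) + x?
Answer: 3914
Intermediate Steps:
F(x) = 1 + 2*x
h(z) = -3*z (h(z) = z*(-3) = -3*z)
(-227 + h(-7))*F(-10) = (-227 - 3*(-7))*(1 + 2*(-10)) = (-227 + 21)*(1 - 20) = -206*(-19) = 3914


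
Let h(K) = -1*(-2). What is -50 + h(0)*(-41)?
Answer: -132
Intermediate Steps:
h(K) = 2
-50 + h(0)*(-41) = -50 + 2*(-41) = -50 - 82 = -132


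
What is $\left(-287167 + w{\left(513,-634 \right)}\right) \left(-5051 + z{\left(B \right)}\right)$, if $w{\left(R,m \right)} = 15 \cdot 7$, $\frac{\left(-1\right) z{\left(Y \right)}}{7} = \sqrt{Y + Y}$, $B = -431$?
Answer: $1449950162 + 2009434 i \sqrt{862} \approx 1.4499 \cdot 10^{9} + 5.8997 \cdot 10^{7} i$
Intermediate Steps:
$z{\left(Y \right)} = - 7 \sqrt{2} \sqrt{Y}$ ($z{\left(Y \right)} = - 7 \sqrt{Y + Y} = - 7 \sqrt{2 Y} = - 7 \sqrt{2} \sqrt{Y}$)
$w{\left(R,m \right)} = 105$
$\left(-287167 + w{\left(513,-634 \right)}\right) \left(-5051 + z{\left(B \right)}\right) = \left(-287167 + 105\right) \left(-5051 - 7 \sqrt{2} \sqrt{-431}\right) = - 287062 \left(-5051 - 7 \sqrt{2} i \sqrt{431}\right) = - 287062 \left(-5051 - 7 i \sqrt{862}\right) = 1449950162 + 2009434 i \sqrt{862}$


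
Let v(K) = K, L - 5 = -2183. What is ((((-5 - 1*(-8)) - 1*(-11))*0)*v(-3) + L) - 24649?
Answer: -26827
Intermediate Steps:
L = -2178 (L = 5 - 2183 = -2178)
((((-5 - 1*(-8)) - 1*(-11))*0)*v(-3) + L) - 24649 = ((((-5 - 1*(-8)) - 1*(-11))*0)*(-3) - 2178) - 24649 = ((((-5 + 8) + 11)*0)*(-3) - 2178) - 24649 = (((3 + 11)*0)*(-3) - 2178) - 24649 = ((14*0)*(-3) - 2178) - 24649 = (0*(-3) - 2178) - 24649 = (0 - 2178) - 24649 = -2178 - 24649 = -26827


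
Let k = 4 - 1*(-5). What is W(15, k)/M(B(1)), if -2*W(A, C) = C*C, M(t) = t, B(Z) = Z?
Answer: -81/2 ≈ -40.500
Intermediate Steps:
k = 9 (k = 4 + 5 = 9)
W(A, C) = -C²/2 (W(A, C) = -C*C/2 = -C²/2)
W(15, k)/M(B(1)) = -½*9²/1 = -½*81*1 = -81/2*1 = -81/2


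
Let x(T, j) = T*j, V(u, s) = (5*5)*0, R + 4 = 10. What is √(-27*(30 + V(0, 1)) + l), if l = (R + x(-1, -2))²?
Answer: I*√746 ≈ 27.313*I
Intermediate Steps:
R = 6 (R = -4 + 10 = 6)
V(u, s) = 0 (V(u, s) = 25*0 = 0)
l = 64 (l = (6 - 1*(-2))² = (6 + 2)² = 8² = 64)
√(-27*(30 + V(0, 1)) + l) = √(-27*(30 + 0) + 64) = √(-27*30 + 64) = √(-810 + 64) = √(-746) = I*√746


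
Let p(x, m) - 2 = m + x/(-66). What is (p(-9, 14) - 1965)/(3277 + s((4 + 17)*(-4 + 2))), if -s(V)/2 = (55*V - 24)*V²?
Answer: -42875/181227838 ≈ -0.00023658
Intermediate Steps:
s(V) = -2*V²*(-24 + 55*V) (s(V) = -2*(55*V - 24)*V² = -2*(-24 + 55*V)*V² = -2*V²*(-24 + 55*V))
p(x, m) = 2 + m - x/66 (p(x, m) = 2 + (m + x/(-66)) = 2 + (m + x*(-1/66)) = 2 + (m - x/66) = 2 + m - x/66)
(p(-9, 14) - 1965)/(3277 + s((4 + 17)*(-4 + 2))) = ((2 + 14 - 1/66*(-9)) - 1965)/(3277 + ((4 + 17)*(-4 + 2))²*(48 - 110*(4 + 17)*(-4 + 2))) = ((2 + 14 + 3/22) - 1965)/(3277 + (21*(-2))²*(48 - 2310*(-2))) = (355/22 - 1965)/(3277 + (-42)²*(48 - 110*(-42))) = -42875/(22*(3277 + 1764*(48 + 4620))) = -42875/(22*(3277 + 1764*4668)) = -42875/(22*(3277 + 8234352)) = -42875/22/8237629 = -42875/22*1/8237629 = -42875/181227838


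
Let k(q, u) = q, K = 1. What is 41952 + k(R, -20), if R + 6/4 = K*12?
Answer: 83925/2 ≈ 41963.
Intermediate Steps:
R = 21/2 (R = -3/2 + 1*12 = -3/2 + 12 = 21/2 ≈ 10.500)
41952 + k(R, -20) = 41952 + 21/2 = 83925/2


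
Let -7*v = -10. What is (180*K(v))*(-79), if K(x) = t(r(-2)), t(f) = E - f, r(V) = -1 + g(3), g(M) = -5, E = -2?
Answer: -56880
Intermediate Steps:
v = 10/7 (v = -⅐*(-10) = 10/7 ≈ 1.4286)
r(V) = -6 (r(V) = -1 - 5 = -6)
t(f) = -2 - f
K(x) = 4 (K(x) = -2 - 1*(-6) = -2 + 6 = 4)
(180*K(v))*(-79) = (180*4)*(-79) = 720*(-79) = -56880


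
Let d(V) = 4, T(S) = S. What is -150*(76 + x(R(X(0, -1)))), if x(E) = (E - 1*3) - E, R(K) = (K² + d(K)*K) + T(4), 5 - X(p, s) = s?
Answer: -10950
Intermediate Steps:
X(p, s) = 5 - s
R(K) = 4 + K² + 4*K (R(K) = (K² + 4*K) + 4 = 4 + K² + 4*K)
x(E) = -3 (x(E) = (E - 3) - E = (-3 + E) - E = -3)
-150*(76 + x(R(X(0, -1)))) = -150*(76 - 3) = -150*73 = -10950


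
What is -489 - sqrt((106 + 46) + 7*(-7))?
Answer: -489 - sqrt(103) ≈ -499.15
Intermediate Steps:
-489 - sqrt((106 + 46) + 7*(-7)) = -489 - sqrt(152 - 49) = -489 - sqrt(103)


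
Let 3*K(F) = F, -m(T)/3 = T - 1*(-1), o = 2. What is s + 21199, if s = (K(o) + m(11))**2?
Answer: 202027/9 ≈ 22447.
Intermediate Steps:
m(T) = -3 - 3*T (m(T) = -3*(T - 1*(-1)) = -3*(T + 1) = -3*(1 + T) = -3 - 3*T)
K(F) = F/3
s = 11236/9 (s = ((1/3)*2 + (-3 - 3*11))**2 = (2/3 + (-3 - 33))**2 = (2/3 - 36)**2 = (-106/3)**2 = 11236/9 ≈ 1248.4)
s + 21199 = 11236/9 + 21199 = 202027/9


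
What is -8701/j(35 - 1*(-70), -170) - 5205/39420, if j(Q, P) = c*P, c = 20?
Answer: 5421607/2233800 ≈ 2.4271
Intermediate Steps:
j(Q, P) = 20*P
-8701/j(35 - 1*(-70), -170) - 5205/39420 = -8701/(20*(-170)) - 5205/39420 = -8701/(-3400) - 5205*1/39420 = -8701*(-1/3400) - 347/2628 = 8701/3400 - 347/2628 = 5421607/2233800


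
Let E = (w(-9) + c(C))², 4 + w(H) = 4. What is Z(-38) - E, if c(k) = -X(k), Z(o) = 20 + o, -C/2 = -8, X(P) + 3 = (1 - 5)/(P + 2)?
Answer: -2299/81 ≈ -28.383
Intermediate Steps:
X(P) = -3 - 4/(2 + P) (X(P) = -3 + (1 - 5)/(P + 2) = -3 - 4/(2 + P))
w(H) = 0 (w(H) = -4 + 4 = 0)
C = 16 (C = -2*(-8) = 16)
c(k) = -(-10 - 3*k)/(2 + k)
E = 841/81 (E = (0 + (10 + 3*16)/(2 + 16))² = (0 + (10 + 48)/18)² = (0 + (1/18)*58)² = (0 + 29/9)² = (29/9)² = 841/81 ≈ 10.383)
Z(-38) - E = (20 - 38) - 1*841/81 = -18 - 841/81 = -2299/81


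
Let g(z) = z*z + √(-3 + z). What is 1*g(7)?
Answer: 51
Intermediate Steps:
g(z) = z² + √(-3 + z)
1*g(7) = 1*(7² + √(-3 + 7)) = 1*(49 + √4) = 1*(49 + 2) = 1*51 = 51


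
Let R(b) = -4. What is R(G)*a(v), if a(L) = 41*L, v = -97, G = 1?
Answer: 15908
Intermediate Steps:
R(G)*a(v) = -164*(-97) = -4*(-3977) = 15908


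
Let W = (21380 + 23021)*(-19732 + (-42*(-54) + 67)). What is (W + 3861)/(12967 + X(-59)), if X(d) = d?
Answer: -193110084/3227 ≈ -59842.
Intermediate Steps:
W = -772444197 (W = 44401*(-19732 + (2268 + 67)) = 44401*(-19732 + 2335) = 44401*(-17397) = -772444197)
(W + 3861)/(12967 + X(-59)) = (-772444197 + 3861)/(12967 - 59) = -772440336/12908 = -772440336*1/12908 = -193110084/3227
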